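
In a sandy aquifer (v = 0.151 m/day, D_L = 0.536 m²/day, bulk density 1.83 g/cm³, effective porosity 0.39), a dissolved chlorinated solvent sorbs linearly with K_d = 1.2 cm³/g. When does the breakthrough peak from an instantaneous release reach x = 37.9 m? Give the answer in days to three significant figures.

Retardation factor R = 1 + ρ_b·K_d/n = 1 + 1.83 × 1.2/0.39 = 6.631.
Sorption retards both mechanisms: v_R = v/R = 0.02277 m/day, D_R = D/R = 0.08083 m²/day.
Peak time from v_R²t² + 2D_R t − x² = 0: t = (√(D_R² + v_R²x²) − D_R)/v_R².
√(D_R² + v_R²x²) = √(0.08083² + 0.02277² × 37.9²) = 0.8668; v_R² = 0.0005185.
t = (0.8668 − 0.08083)/0.0005185 = 1520 days.

1520 days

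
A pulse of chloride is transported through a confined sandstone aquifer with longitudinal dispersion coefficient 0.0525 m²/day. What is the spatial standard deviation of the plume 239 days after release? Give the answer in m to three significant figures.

Dispersive spreading gives a Gaussian with σ² = 2Dt; advection only shifts the center.
σ = √(2 × 0.0525 × 239) = 5.01 m.

5.01 m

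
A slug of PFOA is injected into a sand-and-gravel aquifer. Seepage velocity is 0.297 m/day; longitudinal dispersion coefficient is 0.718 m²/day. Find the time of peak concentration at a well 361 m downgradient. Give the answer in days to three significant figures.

1210 days

For the 1D instantaneous-source solution, setting ∂C/∂t = 0 at fixed x gives v²t² + 2Dt − x² = 0, so t = (√(D² + v²x²) − D)/v².
√(D² + v²x²) = √(0.718² + 0.297² × 361²) = 107.2; v² = 0.088209.
t = (107.2 − 0.718)/0.088209 = 1210 days (vs. the pure-advection estimate x/v = 1220 d).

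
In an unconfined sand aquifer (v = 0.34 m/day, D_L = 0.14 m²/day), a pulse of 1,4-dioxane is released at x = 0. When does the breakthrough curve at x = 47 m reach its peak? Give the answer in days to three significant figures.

For the 1D instantaneous-source solution, setting ∂C/∂t = 0 at fixed x gives v²t² + 2Dt − x² = 0, so t = (√(D² + v²x²) − D)/v².
√(D² + v²x²) = √(0.14² + 0.34² × 47²) = 15.98; v² = 0.1156.
t = (15.98 − 0.14)/0.1156 = 137 days (vs. the pure-advection estimate x/v = 138 d).

137 days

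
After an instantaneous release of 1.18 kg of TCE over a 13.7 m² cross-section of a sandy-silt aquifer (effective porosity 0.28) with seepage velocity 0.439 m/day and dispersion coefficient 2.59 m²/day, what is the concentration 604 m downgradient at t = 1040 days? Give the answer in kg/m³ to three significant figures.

For an instantaneous plane source, C(x,t) = M/(n_e·A·√(4πDt)) · exp(−(x−vt)²/(4Dt)), with n_e·A the pore (flow) area.
Plume center vt = 0.439 × 1040 = 456.56 m, so the well at 604 m is 147.44 m downgradient of the peak.
√(4πDt) = 184.0 m, giving peak height M/(n_e·A·√(4πDt)) = 1.18/(0.28 × 13.7 × 184.0) = 0.001672 kg/m³.
(x−vt)²/(4Dt) = (147.44)²/(4 × 2.59 × 1040) = 2.018; exp(−2.018) = 0.1329.
C = 0.001672 × 0.1329 = 0.000222 kg/m³.

0.000222 kg/m³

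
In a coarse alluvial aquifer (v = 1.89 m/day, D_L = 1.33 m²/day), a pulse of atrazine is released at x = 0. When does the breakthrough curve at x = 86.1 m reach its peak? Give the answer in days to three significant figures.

For the 1D instantaneous-source solution, setting ∂C/∂t = 0 at fixed x gives v²t² + 2Dt − x² = 0, so t = (√(D² + v²x²) − D)/v².
√(D² + v²x²) = √(1.33² + 1.89² × 86.1²) = 162.7; v² = 3.5721.
t = (162.7 − 1.33)/3.5721 = 45.2 days (vs. the pure-advection estimate x/v = 45.6 d).

45.2 days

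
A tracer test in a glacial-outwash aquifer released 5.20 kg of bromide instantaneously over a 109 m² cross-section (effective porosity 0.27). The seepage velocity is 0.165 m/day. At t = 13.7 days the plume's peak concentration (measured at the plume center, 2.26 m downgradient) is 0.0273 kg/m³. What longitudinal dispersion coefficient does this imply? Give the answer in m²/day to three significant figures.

0.243 m²/day

At the plume center C_max = M/(n_e·A·√(4πDt)), so D = M²/(4πt·(n_e·A·C_max)²).
n_e·A·C_max = 0.27 × 109 × 0.0273 = 0.8034 kg/m.
D = 5.20²/(4π × 13.7 × 0.8034²) = 0.243 m²/day.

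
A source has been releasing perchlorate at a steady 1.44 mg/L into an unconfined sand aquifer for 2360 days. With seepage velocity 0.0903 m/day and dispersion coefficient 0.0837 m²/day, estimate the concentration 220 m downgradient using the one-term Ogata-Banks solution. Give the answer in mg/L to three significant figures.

For a continuous step input, C/C₀ ≈ ½·erfc((x−vt)/(2√(Dt))).
vt = 0.0903 × 2360 = 213.108 m and 2√(Dt) = 2√(0.0837 × 2360) = 28.11 m.
Argument (x−vt)/(2√(Dt)) = (220 − 213.108)/28.11 = 0.2452; ½·erfc(0.2452) = 0.3644.
C = 1.44 × 0.3644 = 0.525 mg/L.

0.525 mg/L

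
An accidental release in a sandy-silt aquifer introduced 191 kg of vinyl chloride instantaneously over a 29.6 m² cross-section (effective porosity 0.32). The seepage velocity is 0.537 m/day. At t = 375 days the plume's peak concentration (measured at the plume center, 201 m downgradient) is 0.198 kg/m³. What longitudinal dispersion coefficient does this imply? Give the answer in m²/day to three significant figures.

2.20 m²/day

At the plume center C_max = M/(n_e·A·√(4πDt)), so D = M²/(4πt·(n_e·A·C_max)²).
n_e·A·C_max = 0.32 × 29.6 × 0.198 = 1.875 kg/m.
D = 191²/(4π × 375 × 1.875²) = 2.20 m²/day.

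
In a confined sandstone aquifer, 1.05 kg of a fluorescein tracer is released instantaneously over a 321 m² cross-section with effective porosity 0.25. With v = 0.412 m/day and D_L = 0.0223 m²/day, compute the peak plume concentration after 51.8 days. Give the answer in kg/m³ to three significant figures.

0.00343 kg/m³

The peak of an instantaneous 1D plume sits at x = vt; there the Gaussian factor is 1 and C_max = M/(n_e·A·√(4πDt)), where n_e·A is the pore area the mass is dissolved in.
√(4πDt) = √(4π × 0.0223 × 51.8) = 3.810 m, so C_max = 1.05/(0.25 × 321 × 3.810) = 0.00343 kg/m³.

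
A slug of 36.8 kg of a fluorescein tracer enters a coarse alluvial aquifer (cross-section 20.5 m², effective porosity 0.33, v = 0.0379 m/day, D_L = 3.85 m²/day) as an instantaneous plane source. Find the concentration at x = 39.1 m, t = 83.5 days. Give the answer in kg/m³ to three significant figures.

0.0314 kg/m³

For an instantaneous plane source, C(x,t) = M/(n_e·A·√(4πDt)) · exp(−(x−vt)²/(4Dt)), with n_e·A the pore (flow) area.
Plume center vt = 0.0379 × 83.5 = 3.16465 m, so the well at 39.1 m is 35.93535 m downgradient of the peak.
√(4πDt) = 63.56 m, giving peak height M/(n_e·A·√(4πDt)) = 36.8/(0.33 × 20.5 × 63.56) = 0.08558 kg/m³.
(x−vt)²/(4Dt) = (35.93535)²/(4 × 3.85 × 83.5) = 1.004; exp(−1.004) = 0.3664.
C = 0.08558 × 0.3664 = 0.0314 kg/m³.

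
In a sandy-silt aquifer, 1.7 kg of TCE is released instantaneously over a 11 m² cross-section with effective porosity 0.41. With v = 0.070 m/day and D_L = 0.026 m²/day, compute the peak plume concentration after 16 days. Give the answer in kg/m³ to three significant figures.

The peak of an instantaneous 1D plume sits at x = vt; there the Gaussian factor is 1 and C_max = M/(n_e·A·√(4πDt)), where n_e·A is the pore area the mass is dissolved in.
√(4πDt) = √(4π × 0.026 × 16) = 2.286 m, so C_max = 1.7/(0.41 × 11 × 2.286) = 0.165 kg/m³.

0.165 kg/m³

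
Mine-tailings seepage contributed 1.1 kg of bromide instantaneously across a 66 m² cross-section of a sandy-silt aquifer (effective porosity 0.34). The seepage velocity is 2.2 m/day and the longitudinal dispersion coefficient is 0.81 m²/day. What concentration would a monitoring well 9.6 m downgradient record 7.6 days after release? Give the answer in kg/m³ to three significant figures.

For an instantaneous plane source, C(x,t) = M/(n_e·A·√(4πDt)) · exp(−(x−vt)²/(4Dt)), with n_e·A the pore (flow) area.
Plume center vt = 2.2 × 7.6 = 16.72 m, so the well at 9.6 m is 7.12 m upgradient of the peak.
√(4πDt) = 8.795 m, giving peak height M/(n_e·A·√(4πDt)) = 1.1/(0.34 × 66 × 8.795) = 0.005574 kg/m³.
(x−vt)²/(4Dt) = (-7.12)²/(4 × 0.81 × 7.6) = 2.059; exp(−2.059) = 0.1276.
C = 0.005574 × 0.1276 = 0.000711 kg/m³.

0.000711 kg/m³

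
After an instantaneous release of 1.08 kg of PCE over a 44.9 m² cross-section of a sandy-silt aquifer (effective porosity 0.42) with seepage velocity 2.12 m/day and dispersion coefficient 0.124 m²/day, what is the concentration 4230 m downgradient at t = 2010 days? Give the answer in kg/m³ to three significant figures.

0.000385 kg/m³

For an instantaneous plane source, C(x,t) = M/(n_e·A·√(4πDt)) · exp(−(x−vt)²/(4Dt)), with n_e·A the pore (flow) area.
Plume center vt = 2.12 × 2010 = 4261.2 m, so the well at 4230 m is 31.2 m upgradient of the peak.
√(4πDt) = 55.96 m, giving peak height M/(n_e·A·√(4πDt)) = 1.08/(0.42 × 44.9 × 55.96) = 0.001023 kg/m³.
(x−vt)²/(4Dt) = (-31.2)²/(4 × 0.124 × 2010) = 0.9764; exp(−0.9764) = 0.3767.
C = 0.001023 × 0.3767 = 0.000385 kg/m³.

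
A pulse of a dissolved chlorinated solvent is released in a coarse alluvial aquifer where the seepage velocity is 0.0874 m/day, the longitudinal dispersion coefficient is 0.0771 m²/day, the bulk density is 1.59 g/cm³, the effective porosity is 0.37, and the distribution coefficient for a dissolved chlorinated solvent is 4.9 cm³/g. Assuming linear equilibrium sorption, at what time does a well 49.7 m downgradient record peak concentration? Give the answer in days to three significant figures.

12300 days

Retardation factor R = 1 + ρ_b·K_d/n = 1 + 1.59 × 4.9/0.37 = 22.06.
Sorption retards both mechanisms: v_R = v/R = 0.003962 m/day, D_R = D/R = 0.003495 m²/day.
Peak time from v_R²t² + 2D_R t − x² = 0: t = (√(D_R² + v_R²x²) − D_R)/v_R².
√(D_R² + v_R²x²) = √(0.003495² + 0.003962² × 49.7²) = 0.1969; v_R² = 1.570e-05.
t = (0.1969 − 0.003495)/1.570e-05 = 12300 days.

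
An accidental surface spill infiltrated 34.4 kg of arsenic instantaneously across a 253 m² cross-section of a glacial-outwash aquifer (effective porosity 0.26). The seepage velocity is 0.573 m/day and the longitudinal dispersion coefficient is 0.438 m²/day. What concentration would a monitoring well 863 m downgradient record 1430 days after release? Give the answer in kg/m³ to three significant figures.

0.00276 kg/m³

For an instantaneous plane source, C(x,t) = M/(n_e·A·√(4πDt)) · exp(−(x−vt)²/(4Dt)), with n_e·A the pore (flow) area.
Plume center vt = 0.573 × 1430 = 819.39 m, so the well at 863 m is 43.61 m downgradient of the peak.
√(4πDt) = 88.72 m, giving peak height M/(n_e·A·√(4πDt)) = 34.4/(0.26 × 253 × 88.72) = 0.005894 kg/m³.
(x−vt)²/(4Dt) = (43.61)²/(4 × 0.438 × 1430) = 0.7591; exp(−0.7591) = 0.4681.
C = 0.005894 × 0.4681 = 0.00276 kg/m³.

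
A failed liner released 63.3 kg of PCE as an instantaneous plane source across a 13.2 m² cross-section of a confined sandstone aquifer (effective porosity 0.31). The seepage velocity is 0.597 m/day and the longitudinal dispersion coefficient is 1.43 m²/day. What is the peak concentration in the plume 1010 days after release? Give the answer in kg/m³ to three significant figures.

0.115 kg/m³

The peak of an instantaneous 1D plume sits at x = vt; there the Gaussian factor is 1 and C_max = M/(n_e·A·√(4πDt)), where n_e·A is the pore area the mass is dissolved in.
√(4πDt) = √(4π × 1.43 × 1010) = 134.7 m, so C_max = 63.3/(0.31 × 13.2 × 134.7) = 0.115 kg/m³.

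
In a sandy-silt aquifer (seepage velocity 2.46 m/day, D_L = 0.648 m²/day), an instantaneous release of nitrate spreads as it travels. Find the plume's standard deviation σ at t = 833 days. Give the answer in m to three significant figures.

32.9 m

Dispersive spreading gives a Gaussian with σ² = 2Dt; advection only shifts the center.
σ = √(2 × 0.648 × 833) = 32.9 m.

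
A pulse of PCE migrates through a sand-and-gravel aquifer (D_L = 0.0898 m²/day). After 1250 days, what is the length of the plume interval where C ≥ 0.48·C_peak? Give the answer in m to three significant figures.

36.3 m

The plume is Gaussian with σ = √(2Dt) = √(2 × 0.0898 × 1250) = 14.98 m.
C/C_peak = exp(−Δx²/(2σ²)) = 0.48 ⇒ Δx = σ·√(−2 ln 0.48) = 14.98 × 1.212 = 18.16 m.
Width = 2Δx = 36.3 m.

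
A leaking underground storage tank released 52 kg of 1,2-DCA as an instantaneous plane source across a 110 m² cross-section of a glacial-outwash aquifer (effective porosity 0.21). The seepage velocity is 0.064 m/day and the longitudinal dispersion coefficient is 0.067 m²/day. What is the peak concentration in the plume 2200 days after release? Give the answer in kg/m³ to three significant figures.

0.0523 kg/m³

The peak of an instantaneous 1D plume sits at x = vt; there the Gaussian factor is 1 and C_max = M/(n_e·A·√(4πDt)), where n_e·A is the pore area the mass is dissolved in.
√(4πDt) = √(4π × 0.067 × 2200) = 43.04 m, so C_max = 52/(0.21 × 110 × 43.04) = 0.0523 kg/m³.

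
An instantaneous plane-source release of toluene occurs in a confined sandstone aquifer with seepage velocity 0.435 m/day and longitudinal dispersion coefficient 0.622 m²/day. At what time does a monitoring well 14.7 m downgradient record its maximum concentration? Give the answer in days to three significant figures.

For the 1D instantaneous-source solution, setting ∂C/∂t = 0 at fixed x gives v²t² + 2Dt − x² = 0, so t = (√(D² + v²x²) − D)/v².
√(D² + v²x²) = √(0.622² + 0.435² × 14.7²) = 6.425; v² = 0.189225.
t = (6.425 − 0.622)/0.189225 = 30.7 days (vs. the pure-advection estimate x/v = 33.8 d).

30.7 days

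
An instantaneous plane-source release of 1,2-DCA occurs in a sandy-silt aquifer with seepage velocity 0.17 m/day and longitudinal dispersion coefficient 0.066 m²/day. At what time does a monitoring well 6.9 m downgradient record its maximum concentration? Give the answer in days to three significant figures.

For the 1D instantaneous-source solution, setting ∂C/∂t = 0 at fixed x gives v²t² + 2Dt − x² = 0, so t = (√(D² + v²x²) − D)/v².
√(D² + v²x²) = √(0.066² + 0.17² × 6.9²) = 1.175; v² = 0.0289.
t = (1.175 − 0.066)/0.0289 = 38.4 days (vs. the pure-advection estimate x/v = 40.6 d).

38.4 days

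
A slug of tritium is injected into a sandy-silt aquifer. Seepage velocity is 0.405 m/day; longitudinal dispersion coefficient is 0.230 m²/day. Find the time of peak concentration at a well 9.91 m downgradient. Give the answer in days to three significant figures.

For the 1D instantaneous-source solution, setting ∂C/∂t = 0 at fixed x gives v²t² + 2Dt − x² = 0, so t = (√(D² + v²x²) − D)/v².
√(D² + v²x²) = √(0.230² + 0.405² × 9.91²) = 4.020; v² = 0.164025.
t = (4.020 − 0.230)/0.164025 = 23.1 days (vs. the pure-advection estimate x/v = 24.5 d).

23.1 days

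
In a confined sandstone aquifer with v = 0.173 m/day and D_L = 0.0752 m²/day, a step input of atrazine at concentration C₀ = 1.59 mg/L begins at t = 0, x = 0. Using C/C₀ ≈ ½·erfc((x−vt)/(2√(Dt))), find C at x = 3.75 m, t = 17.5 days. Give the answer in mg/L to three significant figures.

0.522 mg/L

For a continuous step input, C/C₀ ≈ ½·erfc((x−vt)/(2√(Dt))).
vt = 0.173 × 17.5 = 3.0275 m and 2√(Dt) = 2√(0.0752 × 17.5) = 2.294 m.
Argument (x−vt)/(2√(Dt)) = (3.75 − 3.0275)/2.294 = 0.3150; ½·erfc(0.3150) = 0.3280.
C = 1.59 × 0.3280 = 0.522 mg/L.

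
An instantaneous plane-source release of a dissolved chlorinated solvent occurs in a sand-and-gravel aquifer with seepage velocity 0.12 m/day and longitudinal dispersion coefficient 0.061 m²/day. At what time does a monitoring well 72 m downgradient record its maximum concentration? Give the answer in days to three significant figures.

596 days

For the 1D instantaneous-source solution, setting ∂C/∂t = 0 at fixed x gives v²t² + 2Dt − x² = 0, so t = (√(D² + v²x²) − D)/v².
√(D² + v²x²) = √(0.061² + 0.12² × 72²) = 8.640; v² = 0.0144.
t = (8.640 − 0.061)/0.0144 = 596 days (vs. the pure-advection estimate x/v = 600 d).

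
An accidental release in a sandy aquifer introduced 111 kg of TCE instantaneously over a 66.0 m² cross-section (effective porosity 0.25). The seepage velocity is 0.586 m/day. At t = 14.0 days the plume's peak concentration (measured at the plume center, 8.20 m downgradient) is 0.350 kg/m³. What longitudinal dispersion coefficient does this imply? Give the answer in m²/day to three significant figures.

At the plume center C_max = M/(n_e·A·√(4πDt)), so D = M²/(4πt·(n_e·A·C_max)²).
n_e·A·C_max = 0.25 × 66.0 × 0.350 = 5.775 kg/m.
D = 111²/(4π × 14.0 × 5.775²) = 2.10 m²/day.

2.10 m²/day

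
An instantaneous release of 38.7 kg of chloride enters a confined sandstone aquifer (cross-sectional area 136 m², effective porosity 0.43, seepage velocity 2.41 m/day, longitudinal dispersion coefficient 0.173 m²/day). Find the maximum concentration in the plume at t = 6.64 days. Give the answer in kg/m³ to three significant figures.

0.174 kg/m³

The peak of an instantaneous 1D plume sits at x = vt; there the Gaussian factor is 1 and C_max = M/(n_e·A·√(4πDt)), where n_e·A is the pore area the mass is dissolved in.
√(4πDt) = √(4π × 0.173 × 6.64) = 3.799 m, so C_max = 38.7/(0.43 × 136 × 3.799) = 0.174 kg/m³.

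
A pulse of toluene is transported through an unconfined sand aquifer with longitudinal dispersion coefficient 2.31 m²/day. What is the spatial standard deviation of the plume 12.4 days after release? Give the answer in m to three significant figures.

7.57 m

Dispersive spreading gives a Gaussian with σ² = 2Dt; advection only shifts the center.
σ = √(2 × 2.31 × 12.4) = 7.57 m.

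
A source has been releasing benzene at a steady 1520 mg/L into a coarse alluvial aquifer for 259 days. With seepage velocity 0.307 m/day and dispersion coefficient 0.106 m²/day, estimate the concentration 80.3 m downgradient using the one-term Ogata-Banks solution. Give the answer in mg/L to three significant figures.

696 mg/L

For a continuous step input, C/C₀ ≈ ½·erfc((x−vt)/(2√(Dt))).
vt = 0.307 × 259 = 79.513 m and 2√(Dt) = 2√(0.106 × 259) = 10.48 m.
Argument (x−vt)/(2√(Dt)) = (80.3 − 79.513)/10.48 = 0.07510; ½·erfc(0.07510) = 0.4577.
C = 1520 × 0.4577 = 696 mg/L.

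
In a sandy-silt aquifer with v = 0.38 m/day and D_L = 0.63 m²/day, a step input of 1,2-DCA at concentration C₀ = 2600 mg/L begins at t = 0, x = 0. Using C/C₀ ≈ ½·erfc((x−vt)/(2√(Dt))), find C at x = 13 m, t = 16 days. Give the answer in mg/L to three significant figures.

For a continuous step input, C/C₀ ≈ ½·erfc((x−vt)/(2√(Dt))).
vt = 0.38 × 16 = 6.08 m and 2√(Dt) = 2√(0.63 × 16) = 6.350 m.
Argument (x−vt)/(2√(Dt)) = (13 − 6.08)/6.350 = 1.090; ½·erfc(1.090) = 0.06160.
C = 2600 × 0.06160 = 160 mg/L.

160 mg/L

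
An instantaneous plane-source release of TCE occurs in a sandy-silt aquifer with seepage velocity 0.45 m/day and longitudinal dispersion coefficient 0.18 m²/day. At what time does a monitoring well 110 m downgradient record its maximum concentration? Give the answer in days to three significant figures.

For the 1D instantaneous-source solution, setting ∂C/∂t = 0 at fixed x gives v²t² + 2Dt − x² = 0, so t = (√(D² + v²x²) − D)/v².
√(D² + v²x²) = √(0.18² + 0.45² × 110²) = 49.50; v² = 0.2025.
t = (49.50 − 0.18)/0.2025 = 244 days (vs. the pure-advection estimate x/v = 244 d).

244 days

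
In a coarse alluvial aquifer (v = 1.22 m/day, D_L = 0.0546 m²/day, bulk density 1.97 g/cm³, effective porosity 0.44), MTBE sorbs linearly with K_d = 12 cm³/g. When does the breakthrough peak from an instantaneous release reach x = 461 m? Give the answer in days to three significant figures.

Retardation factor R = 1 + ρ_b·K_d/n = 1 + 1.97 × 12/0.44 = 54.73.
Sorption retards both mechanisms: v_R = v/R = 0.02229 m/day, D_R = D/R = 0.0009976 m²/day.
Peak time from v_R²t² + 2D_R t − x² = 0: t = (√(D_R² + v_R²x²) − D_R)/v_R².
√(D_R² + v_R²x²) = √(0.0009976² + 0.02229² × 461²) = 10.28; v_R² = 0.0004968.
t = (10.28 − 0.0009976)/0.0004968 = 20700 days.

20700 days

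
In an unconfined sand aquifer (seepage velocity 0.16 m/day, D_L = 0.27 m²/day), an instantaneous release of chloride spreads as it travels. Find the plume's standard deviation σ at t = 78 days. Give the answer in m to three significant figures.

6.49 m

Dispersive spreading gives a Gaussian with σ² = 2Dt; advection only shifts the center.
σ = √(2 × 0.27 × 78) = 6.49 m.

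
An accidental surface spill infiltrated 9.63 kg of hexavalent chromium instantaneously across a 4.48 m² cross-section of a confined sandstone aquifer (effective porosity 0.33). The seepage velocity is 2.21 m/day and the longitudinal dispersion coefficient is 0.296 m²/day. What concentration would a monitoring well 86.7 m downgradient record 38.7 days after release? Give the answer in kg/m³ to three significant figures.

For an instantaneous plane source, C(x,t) = M/(n_e·A·√(4πDt)) · exp(−(x−vt)²/(4Dt)), with n_e·A the pore (flow) area.
Plume center vt = 2.21 × 38.7 = 85.527 m, so the well at 86.7 m is 1.173 m downgradient of the peak.
√(4πDt) = 12.00 m, giving peak height M/(n_e·A·√(4πDt)) = 9.63/(0.33 × 4.48 × 12.00) = 0.5428 kg/m³.
(x−vt)²/(4Dt) = (1.173)²/(4 × 0.296 × 38.7) = 0.03003; exp(−0.03003) = 0.9704.
C = 0.5428 × 0.9704 = 0.527 kg/m³.

0.527 kg/m³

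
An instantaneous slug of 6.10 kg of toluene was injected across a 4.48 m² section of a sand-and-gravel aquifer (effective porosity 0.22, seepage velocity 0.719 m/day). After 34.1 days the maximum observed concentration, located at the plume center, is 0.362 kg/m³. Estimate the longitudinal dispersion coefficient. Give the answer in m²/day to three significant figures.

0.682 m²/day

At the plume center C_max = M/(n_e·A·√(4πDt)), so D = M²/(4πt·(n_e·A·C_max)²).
n_e·A·C_max = 0.22 × 4.48 × 0.362 = 0.3568 kg/m.
D = 6.10²/(4π × 34.1 × 0.3568²) = 0.682 m²/day.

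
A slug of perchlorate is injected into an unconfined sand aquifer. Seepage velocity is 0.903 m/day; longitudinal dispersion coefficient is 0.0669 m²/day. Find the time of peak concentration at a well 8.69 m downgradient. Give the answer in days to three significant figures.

For the 1D instantaneous-source solution, setting ∂C/∂t = 0 at fixed x gives v²t² + 2Dt − x² = 0, so t = (√(D² + v²x²) − D)/v².
√(D² + v²x²) = √(0.0669² + 0.903² × 8.69²) = 7.847; v² = 0.815409.
t = (7.847 − 0.0669)/0.815409 = 9.54 days (vs. the pure-advection estimate x/v = 9.62 d).

9.54 days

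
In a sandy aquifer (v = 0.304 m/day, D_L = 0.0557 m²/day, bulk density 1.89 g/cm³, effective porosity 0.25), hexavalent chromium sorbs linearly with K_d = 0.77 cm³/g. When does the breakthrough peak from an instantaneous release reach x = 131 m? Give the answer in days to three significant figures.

2940 days

Retardation factor R = 1 + ρ_b·K_d/n = 1 + 1.89 × 0.77/0.25 = 6.821.
Sorption retards both mechanisms: v_R = v/R = 0.04457 m/day, D_R = D/R = 0.008166 m²/day.
Peak time from v_R²t² + 2D_R t − x² = 0: t = (√(D_R² + v_R²x²) − D_R)/v_R².
√(D_R² + v_R²x²) = √(0.008166² + 0.04457² × 131²) = 5.839; v_R² = 0.001986.
t = (5.839 − 0.008166)/0.001986 = 2940 days.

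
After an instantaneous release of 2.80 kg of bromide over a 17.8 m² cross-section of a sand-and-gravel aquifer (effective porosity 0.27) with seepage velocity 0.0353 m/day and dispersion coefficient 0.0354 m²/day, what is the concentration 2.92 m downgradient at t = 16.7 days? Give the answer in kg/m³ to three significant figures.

0.0215 kg/m³

For an instantaneous plane source, C(x,t) = M/(n_e·A·√(4πDt)) · exp(−(x−vt)²/(4Dt)), with n_e·A the pore (flow) area.
Plume center vt = 0.0353 × 16.7 = 0.58951 m, so the well at 2.92 m is 2.33049 m downgradient of the peak.
√(4πDt) = 2.726 m, giving peak height M/(n_e·A·√(4πDt)) = 2.80/(0.27 × 17.8 × 2.726) = 0.2137 kg/m³.
(x−vt)²/(4Dt) = (2.33049)²/(4 × 0.0354 × 16.7) = 2.297; exp(−2.297) = 0.1006.
C = 0.2137 × 0.1006 = 0.0215 kg/m³.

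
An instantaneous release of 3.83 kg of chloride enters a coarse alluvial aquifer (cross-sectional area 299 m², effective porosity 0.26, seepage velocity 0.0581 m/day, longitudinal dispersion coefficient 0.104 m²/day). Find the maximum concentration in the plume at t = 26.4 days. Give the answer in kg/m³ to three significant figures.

The peak of an instantaneous 1D plume sits at x = vt; there the Gaussian factor is 1 and C_max = M/(n_e·A·√(4πDt)), where n_e·A is the pore area the mass is dissolved in.
√(4πDt) = √(4π × 0.104 × 26.4) = 5.874 m, so C_max = 3.83/(0.26 × 299 × 5.874) = 0.00839 kg/m³.

0.00839 kg/m³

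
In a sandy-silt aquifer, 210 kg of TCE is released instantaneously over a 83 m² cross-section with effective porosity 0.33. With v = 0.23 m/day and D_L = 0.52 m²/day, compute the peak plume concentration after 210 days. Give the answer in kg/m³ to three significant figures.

0.207 kg/m³

The peak of an instantaneous 1D plume sits at x = vt; there the Gaussian factor is 1 and C_max = M/(n_e·A·√(4πDt)), where n_e·A is the pore area the mass is dissolved in.
√(4πDt) = √(4π × 0.52 × 210) = 37.04 m, so C_max = 210/(0.33 × 83 × 37.04) = 0.207 kg/m³.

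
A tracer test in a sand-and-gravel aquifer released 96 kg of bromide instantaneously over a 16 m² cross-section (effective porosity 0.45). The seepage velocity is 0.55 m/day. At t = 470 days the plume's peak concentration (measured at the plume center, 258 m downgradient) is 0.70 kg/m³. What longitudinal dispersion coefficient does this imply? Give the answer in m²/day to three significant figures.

0.0614 m²/day

At the plume center C_max = M/(n_e·A·√(4πDt)), so D = M²/(4πt·(n_e·A·C_max)²).
n_e·A·C_max = 0.45 × 16 × 0.70 = 5.040 kg/m.
D = 96²/(4π × 470 × 5.040²) = 0.0614 m²/day.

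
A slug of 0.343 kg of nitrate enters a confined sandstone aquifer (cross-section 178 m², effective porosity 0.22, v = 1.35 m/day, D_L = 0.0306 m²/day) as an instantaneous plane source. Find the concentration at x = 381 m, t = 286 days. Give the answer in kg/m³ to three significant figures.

For an instantaneous plane source, C(x,t) = M/(n_e·A·√(4πDt)) · exp(−(x−vt)²/(4Dt)), with n_e·A the pore (flow) area.
Plume center vt = 1.35 × 286 = 386.1 m, so the well at 381 m is 5.1 m upgradient of the peak.
√(4πDt) = 10.49 m, giving peak height M/(n_e·A·√(4πDt)) = 0.343/(0.22 × 178 × 10.49) = 0.0008350 kg/m³.
(x−vt)²/(4Dt) = (-5.1)²/(4 × 0.0306 × 286) = 0.7430; exp(−0.7430) = 0.4757.
C = 0.0008350 × 0.4757 = 0.000397 kg/m³.

0.000397 kg/m³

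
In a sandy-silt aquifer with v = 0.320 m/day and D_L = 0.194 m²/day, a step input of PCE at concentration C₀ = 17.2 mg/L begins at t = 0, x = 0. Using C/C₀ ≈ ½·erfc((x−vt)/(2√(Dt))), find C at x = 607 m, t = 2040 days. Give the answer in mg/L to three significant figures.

16.3 mg/L

For a continuous step input, C/C₀ ≈ ½·erfc((x−vt)/(2√(Dt))).
vt = 0.320 × 2040 = 652.8 m and 2√(Dt) = 2√(0.194 × 2040) = 39.79 m.
Argument (x−vt)/(2√(Dt)) = (607 − 652.8)/39.79 = -1.151; ½·erfc(-1.151) = 0.9482.
C = 17.2 × 0.9482 = 16.3 mg/L.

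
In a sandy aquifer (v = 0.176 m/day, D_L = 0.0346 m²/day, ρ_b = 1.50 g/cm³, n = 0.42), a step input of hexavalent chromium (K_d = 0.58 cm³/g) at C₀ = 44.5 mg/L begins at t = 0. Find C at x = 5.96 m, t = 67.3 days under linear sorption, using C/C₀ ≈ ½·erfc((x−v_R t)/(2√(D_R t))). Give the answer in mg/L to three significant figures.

1.95 mg/L

Retardation factor R = 1 + ρ_b·K_d/n = 1 + 1.50 × 0.58/0.42 = 3.071.
Sorption retards both mechanisms: v_R = v/R = 0.05731 m/day, D_R = D/R = 0.01127 m²/day.
v_R·t = 0.05731 × 67.3 = 3.856963 m; 2√(D_R t) = 1.742 m; argument = (5.96 − 3.856963)/1.742 = 1.207.
C = C₀ × ½·erfc(1.207) = 44.5 × 0.04392 = 1.95 mg/L.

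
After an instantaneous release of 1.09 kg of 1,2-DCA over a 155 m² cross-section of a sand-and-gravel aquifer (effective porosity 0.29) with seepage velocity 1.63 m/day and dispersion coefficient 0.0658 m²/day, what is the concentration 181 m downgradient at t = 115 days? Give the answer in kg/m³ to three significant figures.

For an instantaneous plane source, C(x,t) = M/(n_e·A·√(4πDt)) · exp(−(x−vt)²/(4Dt)), with n_e·A the pore (flow) area.
Plume center vt = 1.63 × 115 = 187.45 m, so the well at 181 m is 6.45 m upgradient of the peak.
√(4πDt) = 9.751 m, giving peak height M/(n_e·A·√(4πDt)) = 1.09/(0.29 × 155 × 9.751) = 0.002487 kg/m³.
(x−vt)²/(4Dt) = (-6.45)²/(4 × 0.0658 × 115) = 1.374; exp(−1.374) = 0.2531.
C = 0.002487 × 0.2531 = 0.000629 kg/m³.

0.000629 kg/m³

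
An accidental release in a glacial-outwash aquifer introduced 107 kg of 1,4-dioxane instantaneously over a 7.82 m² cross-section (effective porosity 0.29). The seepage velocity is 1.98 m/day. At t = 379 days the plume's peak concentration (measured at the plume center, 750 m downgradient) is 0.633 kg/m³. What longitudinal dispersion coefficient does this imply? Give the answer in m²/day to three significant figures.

1.17 m²/day

At the plume center C_max = M/(n_e·A·√(4πDt)), so D = M²/(4πt·(n_e·A·C_max)²).
n_e·A·C_max = 0.29 × 7.82 × 0.633 = 1.436 kg/m.
D = 107²/(4π × 379 × 1.436²) = 1.17 m²/day.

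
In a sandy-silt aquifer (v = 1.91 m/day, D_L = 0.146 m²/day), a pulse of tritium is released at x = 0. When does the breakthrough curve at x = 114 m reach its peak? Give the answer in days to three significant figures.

59.6 days

For the 1D instantaneous-source solution, setting ∂C/∂t = 0 at fixed x gives v²t² + 2Dt − x² = 0, so t = (√(D² + v²x²) − D)/v².
√(D² + v²x²) = √(0.146² + 1.91² × 114²) = 217.7; v² = 3.6481.
t = (217.7 − 0.146)/3.6481 = 59.6 days (vs. the pure-advection estimate x/v = 59.7 d).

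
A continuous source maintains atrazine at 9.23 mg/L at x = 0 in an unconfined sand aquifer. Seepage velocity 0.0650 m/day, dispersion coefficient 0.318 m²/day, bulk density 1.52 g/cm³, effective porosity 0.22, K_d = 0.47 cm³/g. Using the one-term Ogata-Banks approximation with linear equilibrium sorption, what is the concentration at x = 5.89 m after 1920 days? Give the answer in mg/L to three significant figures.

8.46 mg/L

Retardation factor R = 1 + ρ_b·K_d/n = 1 + 1.52 × 0.47/0.22 = 4.247.
Sorption retards both mechanisms: v_R = v/R = 0.01530 m/day, D_R = D/R = 0.07488 m²/day.
v_R·t = 0.01530 × 1920 = 29.376 m; 2√(D_R t) = 23.98 m; argument = (5.89 − 29.376)/23.98 = -0.9794.
C = C₀ × ½·erfc(-0.9794) = 9.23 × 0.9170 = 8.46 mg/L.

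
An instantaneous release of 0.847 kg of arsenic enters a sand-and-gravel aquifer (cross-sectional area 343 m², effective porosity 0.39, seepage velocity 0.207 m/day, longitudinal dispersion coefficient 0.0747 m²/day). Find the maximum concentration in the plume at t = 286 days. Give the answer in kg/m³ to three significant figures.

The peak of an instantaneous 1D plume sits at x = vt; there the Gaussian factor is 1 and C_max = M/(n_e·A·√(4πDt)), where n_e·A is the pore area the mass is dissolved in.
√(4πDt) = √(4π × 0.0747 × 286) = 16.39 m, so C_max = 0.847/(0.39 × 343 × 16.39) = 0.000386 kg/m³.

0.000386 kg/m³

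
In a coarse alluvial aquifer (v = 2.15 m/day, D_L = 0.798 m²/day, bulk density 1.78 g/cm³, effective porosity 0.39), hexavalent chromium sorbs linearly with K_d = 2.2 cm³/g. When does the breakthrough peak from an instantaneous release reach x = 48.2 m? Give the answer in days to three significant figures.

Retardation factor R = 1 + ρ_b·K_d/n = 1 + 1.78 × 2.2/0.39 = 11.04.
Sorption retards both mechanisms: v_R = v/R = 0.1947 m/day, D_R = D/R = 0.07228 m²/day.
Peak time from v_R²t² + 2D_R t − x² = 0: t = (√(D_R² + v_R²x²) − D_R)/v_R².
√(D_R² + v_R²x²) = √(0.07228² + 0.1947² × 48.2²) = 9.385; v_R² = 0.03791.
t = (9.385 − 0.07228)/0.03791 = 246 days.

246 days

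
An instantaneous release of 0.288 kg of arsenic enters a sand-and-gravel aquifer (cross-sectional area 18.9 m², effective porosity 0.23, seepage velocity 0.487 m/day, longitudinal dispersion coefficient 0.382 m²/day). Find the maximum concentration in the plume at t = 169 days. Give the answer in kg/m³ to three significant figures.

The peak of an instantaneous 1D plume sits at x = vt; there the Gaussian factor is 1 and C_max = M/(n_e·A·√(4πDt)), where n_e·A is the pore area the mass is dissolved in.
√(4πDt) = √(4π × 0.382 × 169) = 28.48 m, so C_max = 0.288/(0.23 × 18.9 × 28.48) = 0.00233 kg/m³.

0.00233 kg/m³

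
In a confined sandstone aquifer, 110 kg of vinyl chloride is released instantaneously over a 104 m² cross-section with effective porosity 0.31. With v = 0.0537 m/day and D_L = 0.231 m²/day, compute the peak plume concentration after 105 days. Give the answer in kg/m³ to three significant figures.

The peak of an instantaneous 1D plume sits at x = vt; there the Gaussian factor is 1 and C_max = M/(n_e·A·√(4πDt)), where n_e·A is the pore area the mass is dissolved in.
√(4πDt) = √(4π × 0.231 × 105) = 17.46 m, so C_max = 110/(0.31 × 104 × 17.46) = 0.195 kg/m³.

0.195 kg/m³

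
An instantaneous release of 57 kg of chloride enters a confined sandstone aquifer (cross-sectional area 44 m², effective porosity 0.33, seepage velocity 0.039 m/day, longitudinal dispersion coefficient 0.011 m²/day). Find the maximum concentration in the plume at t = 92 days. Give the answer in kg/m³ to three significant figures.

The peak of an instantaneous 1D plume sits at x = vt; there the Gaussian factor is 1 and C_max = M/(n_e·A·√(4πDt)), where n_e·A is the pore area the mass is dissolved in.
√(4πDt) = √(4π × 0.011 × 92) = 3.566 m, so C_max = 57/(0.33 × 44 × 3.566) = 1.10 kg/m³.

1.10 kg/m³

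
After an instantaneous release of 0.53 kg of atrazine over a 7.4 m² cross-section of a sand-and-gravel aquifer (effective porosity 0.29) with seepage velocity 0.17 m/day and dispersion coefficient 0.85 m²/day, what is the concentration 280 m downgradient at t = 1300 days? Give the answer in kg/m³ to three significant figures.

0.000954 kg/m³

For an instantaneous plane source, C(x,t) = M/(n_e·A·√(4πDt)) · exp(−(x−vt)²/(4Dt)), with n_e·A the pore (flow) area.
Plume center vt = 0.17 × 1300 = 221 m, so the well at 280 m is 59 m downgradient of the peak.
√(4πDt) = 117.8 m, giving peak height M/(n_e·A·√(4πDt)) = 0.53/(0.29 × 7.4 × 117.8) = 0.002097 kg/m³.
(x−vt)²/(4Dt) = (59)²/(4 × 0.85 × 1300) = 0.7876; exp(−0.7876) = 0.4549.
C = 0.002097 × 0.4549 = 0.000954 kg/m³.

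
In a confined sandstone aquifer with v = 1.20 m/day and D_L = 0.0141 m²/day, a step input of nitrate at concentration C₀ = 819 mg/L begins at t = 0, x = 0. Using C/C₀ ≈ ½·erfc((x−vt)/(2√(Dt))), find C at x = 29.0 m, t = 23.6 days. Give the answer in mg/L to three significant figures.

For a continuous step input, C/C₀ ≈ ½·erfc((x−vt)/(2√(Dt))).
vt = 1.20 × 23.6 = 28.32 m and 2√(Dt) = 2√(0.0141 × 23.6) = 1.154 m.
Argument (x−vt)/(2√(Dt)) = (29.0 − 28.32)/1.154 = 0.5893; ½·erfc(0.5893) = 0.2023.
C = 819 × 0.2023 = 166 mg/L.

166 mg/L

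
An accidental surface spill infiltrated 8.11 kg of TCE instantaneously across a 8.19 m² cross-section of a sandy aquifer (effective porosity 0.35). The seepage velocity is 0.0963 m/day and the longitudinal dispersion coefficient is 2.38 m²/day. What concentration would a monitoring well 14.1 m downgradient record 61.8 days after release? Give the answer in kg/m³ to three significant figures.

0.0588 kg/m³

For an instantaneous plane source, C(x,t) = M/(n_e·A·√(4πDt)) · exp(−(x−vt)²/(4Dt)), with n_e·A the pore (flow) area.
Plume center vt = 0.0963 × 61.8 = 5.95134 m, so the well at 14.1 m is 8.14866 m downgradient of the peak.
√(4πDt) = 42.99 m, giving peak height M/(n_e·A·√(4πDt)) = 8.11/(0.35 × 8.19 × 42.99) = 0.06581 kg/m³.
(x−vt)²/(4Dt) = (8.14866)²/(4 × 2.38 × 61.8) = 0.1129; exp(−0.1129) = 0.8932.
C = 0.06581 × 0.8932 = 0.0588 kg/m³.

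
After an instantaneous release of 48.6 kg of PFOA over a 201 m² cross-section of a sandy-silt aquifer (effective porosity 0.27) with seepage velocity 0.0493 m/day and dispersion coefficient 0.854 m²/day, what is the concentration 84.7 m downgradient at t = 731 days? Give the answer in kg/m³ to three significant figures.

For an instantaneous plane source, C(x,t) = M/(n_e·A·√(4πDt)) · exp(−(x−vt)²/(4Dt)), with n_e·A the pore (flow) area.
Plume center vt = 0.0493 × 731 = 36.0383 m, so the well at 84.7 m is 48.6617 m downgradient of the peak.
√(4πDt) = 88.57 m, giving peak height M/(n_e·A·√(4πDt)) = 48.6/(0.27 × 201 × 88.57) = 0.01011 kg/m³.
(x−vt)²/(4Dt) = (48.6617)²/(4 × 0.854 × 731) = 0.9483; exp(−0.9483) = 0.3874.
C = 0.01011 × 0.3874 = 0.00392 kg/m³.

0.00392 kg/m³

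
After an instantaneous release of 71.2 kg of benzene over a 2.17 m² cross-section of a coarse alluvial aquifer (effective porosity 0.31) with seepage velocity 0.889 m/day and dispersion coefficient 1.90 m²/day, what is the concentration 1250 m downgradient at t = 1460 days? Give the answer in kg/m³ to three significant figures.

For an instantaneous plane source, C(x,t) = M/(n_e·A·√(4πDt)) · exp(−(x−vt)²/(4Dt)), with n_e·A the pore (flow) area.
Plume center vt = 0.889 × 1460 = 1297.94 m, so the well at 1250 m is 47.94 m upgradient of the peak.
√(4πDt) = 186.7 m, giving peak height M/(n_e·A·√(4πDt)) = 71.2/(0.31 × 2.17 × 186.7) = 0.5669 kg/m³.
(x−vt)²/(4Dt) = (-47.94)²/(4 × 1.90 × 1460) = 0.2071; exp(−0.2071) = 0.8129.
C = 0.5669 × 0.8129 = 0.461 kg/m³.

0.461 kg/m³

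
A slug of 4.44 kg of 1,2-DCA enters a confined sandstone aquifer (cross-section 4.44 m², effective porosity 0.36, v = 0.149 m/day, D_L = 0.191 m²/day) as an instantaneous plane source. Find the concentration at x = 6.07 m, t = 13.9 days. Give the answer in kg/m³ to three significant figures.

For an instantaneous plane source, C(x,t) = M/(n_e·A·√(4πDt)) · exp(−(x−vt)²/(4Dt)), with n_e·A the pore (flow) area.
Plume center vt = 0.149 × 13.9 = 2.0711 m, so the well at 6.07 m is 3.9989 m downgradient of the peak.
√(4πDt) = 5.776 m, giving peak height M/(n_e·A·√(4πDt)) = 4.44/(0.36 × 4.44 × 5.776) = 0.4809 kg/m³.
(x−vt)²/(4Dt) = (3.9989)²/(4 × 0.191 × 13.9) = 1.506; exp(−1.506) = 0.2218.
C = 0.4809 × 0.2218 = 0.107 kg/m³.

0.107 kg/m³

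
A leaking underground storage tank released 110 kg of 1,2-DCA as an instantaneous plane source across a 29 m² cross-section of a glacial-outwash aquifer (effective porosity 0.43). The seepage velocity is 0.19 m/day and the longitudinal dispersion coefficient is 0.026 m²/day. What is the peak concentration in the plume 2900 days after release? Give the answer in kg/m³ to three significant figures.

The peak of an instantaneous 1D plume sits at x = vt; there the Gaussian factor is 1 and C_max = M/(n_e·A·√(4πDt)), where n_e·A is the pore area the mass is dissolved in.
√(4πDt) = √(4π × 0.026 × 2900) = 30.78 m, so C_max = 110/(0.43 × 29 × 30.78) = 0.287 kg/m³.

0.287 kg/m³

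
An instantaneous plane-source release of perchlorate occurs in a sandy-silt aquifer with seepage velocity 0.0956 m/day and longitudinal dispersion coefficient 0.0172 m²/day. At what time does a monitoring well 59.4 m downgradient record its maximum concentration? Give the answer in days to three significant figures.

For the 1D instantaneous-source solution, setting ∂C/∂t = 0 at fixed x gives v²t² + 2Dt − x² = 0, so t = (√(D² + v²x²) − D)/v².
√(D² + v²x²) = √(0.0172² + 0.0956² × 59.4²) = 5.679; v² = 0.00913936.
t = (5.679 − 0.0172)/0.00913936 = 619 days (vs. the pure-advection estimate x/v = 621 d).

619 days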